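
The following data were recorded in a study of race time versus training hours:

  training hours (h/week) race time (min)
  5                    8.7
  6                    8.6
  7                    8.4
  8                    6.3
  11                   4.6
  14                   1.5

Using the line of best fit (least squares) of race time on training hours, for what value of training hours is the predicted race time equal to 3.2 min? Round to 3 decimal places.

12.277

n = 6, Σx = 51, Σy = 38.1, Σxy = 275.9, Σx² = 491
Sxx = Σx² − (Σx)²/n = 491 − 433.5 = 57.5
Sxy = Σxy − (Σx)(Σy)/n = 275.9 − 323.85 = -47.95
b = Sxy/Sxx = -47.95/57.5 = -0.833913
a = ȳ − b·x̄ = 6.35 − (-0.833913)·8.5 = 13.438261
Set a + b·x = 3.2: x = (3.2 − 13.438261) / (-0.833913) = 12.277372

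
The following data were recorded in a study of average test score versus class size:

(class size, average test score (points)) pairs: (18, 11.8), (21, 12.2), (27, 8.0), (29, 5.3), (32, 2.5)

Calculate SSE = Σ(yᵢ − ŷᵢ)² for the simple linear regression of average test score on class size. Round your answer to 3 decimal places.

n = 5, Σx = 127, Σy = 39.8, Σxy = 918.3, Σx² = 3359, Σy² = 386.42
Sxx = Σx² − (Σx)²/n = 3359 − 3225.8 = 133.2
Sxy = Σxy − (Σx)(Σy)/n = 918.3 − 1010.92 = -92.62
Syy = Σy² − (Σy)²/n = 386.42 − 316.808 = 69.612
b = Sxy/Sxx = -92.62/133.2 = -0.695345
SSE = Syy − b·Sxy = 69.612 − (-0.695345)·(-92.62) = 5.209114

5.209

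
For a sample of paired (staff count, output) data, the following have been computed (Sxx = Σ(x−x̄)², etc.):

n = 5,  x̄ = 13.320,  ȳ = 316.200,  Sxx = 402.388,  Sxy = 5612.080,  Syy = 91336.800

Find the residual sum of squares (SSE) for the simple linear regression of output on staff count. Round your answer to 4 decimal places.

13065.4750

b = Sxy/Sxx = 5612.08/402.388 = 13.946937
SSE = Syy − b·Sxy = 91336.8 − 13.946937·5612.08 = 13065.474994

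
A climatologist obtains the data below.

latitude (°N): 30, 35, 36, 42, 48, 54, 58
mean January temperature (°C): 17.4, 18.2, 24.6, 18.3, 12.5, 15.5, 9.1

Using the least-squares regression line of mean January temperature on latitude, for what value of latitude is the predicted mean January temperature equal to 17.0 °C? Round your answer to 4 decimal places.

n = 7, Σx = 303, Σy = 115.6, Σxy = 4778, Σx² = 13769
Sxx = Σx² − (Σx)²/n = 13769 − 13115.571429 = 653.428571
Sxy = Σxy − (Σx)(Σy)/n = 4778 − 5003.828571 = -225.828571
b = Sxy/Sxx = -225.828571/653.428571 = -0.345606
a = ȳ − b·x̄ = 16.514286 − (-0.345606)·43.285714 = 31.474071
Set a + b·x = 17.0: x = (17.0 − 31.474071) / (-0.345606) = 41.880314

41.8803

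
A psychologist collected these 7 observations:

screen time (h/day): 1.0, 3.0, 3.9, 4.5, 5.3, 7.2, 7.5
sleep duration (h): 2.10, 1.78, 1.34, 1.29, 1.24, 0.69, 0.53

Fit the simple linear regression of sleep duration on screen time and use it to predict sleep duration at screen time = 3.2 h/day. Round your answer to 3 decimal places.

1.621

n = 7, Σx = 32.4, Σy = 8.97, Σxy = 33.986, Σx² = 181.64
Sxx = Σx² − (Σx)²/n = 181.64 − 149.965714 = 31.674286
Sxy = Σxy − (Σx)(Σy)/n = 33.986 − 41.518286 = -7.532286
b = Sxy/Sxx = -7.532286/31.674286 = -0.237804
a = ȳ − b·x̄ = 1.281429 − (-0.237804)·4.628571 = 2.382123
ŷ(3.2) = a + b·3.2 = 2.382123 + (-0.237804)·3.2 = 1.621149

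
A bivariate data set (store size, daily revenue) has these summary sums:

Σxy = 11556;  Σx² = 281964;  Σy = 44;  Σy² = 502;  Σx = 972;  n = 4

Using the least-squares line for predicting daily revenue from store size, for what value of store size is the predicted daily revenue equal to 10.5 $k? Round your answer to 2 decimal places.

Sxx = Σx² − (Σx)²/n = 281964 − 236196 = 45768
Sxy = Σxy − (Σx)(Σy)/n = 11556 − 10692 = 864
b = Sxy/Sxx = 864/45768 = 0.018878
a = ȳ − b·x̄ = 11 − 0.018878·243 = 6.412690
Set a + b·x = 10.5: x = (10.5 − 6.412690) / 0.018878 = 216.513889

216.51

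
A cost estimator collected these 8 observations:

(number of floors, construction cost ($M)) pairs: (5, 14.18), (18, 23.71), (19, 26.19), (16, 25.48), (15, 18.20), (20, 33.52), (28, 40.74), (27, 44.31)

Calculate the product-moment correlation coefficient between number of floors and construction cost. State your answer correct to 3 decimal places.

0.933

n = 8, Σx = 148, Σy = 226.33, Σxy = 4683.46, Σx² = 3104, Σy² = 7176.3371
Sxx = Σx² − (Σx)²/n = 3104 − 2738 = 366
Sxy = Σxy − (Σx)(Σy)/n = 4683.46 − 4187.105 = 496.355
Syy = Σy² − (Σy)²/n = 7176.3371 − 6403.158613 = 773.178487
r = Sxy/√(Sxx·Syy) = 496.355/√(282983.326425) = 496.355/531.961772 = 0.933065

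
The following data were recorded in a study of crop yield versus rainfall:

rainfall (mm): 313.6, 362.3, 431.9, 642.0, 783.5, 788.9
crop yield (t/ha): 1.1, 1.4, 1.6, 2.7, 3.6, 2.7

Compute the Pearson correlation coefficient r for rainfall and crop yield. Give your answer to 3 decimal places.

0.950

n = 6, Σx = 3322.2, Σy = 13.1, Σxy = 8227.25, Σx² = 2064543.32, Σy² = 33.27
Sxx = Σx² − (Σx)²/n = 2064543.32 − 1839502.14 = 225041.18
Sxy = Σxy − (Σx)(Σy)/n = 8227.25 − 7253.47 = 973.78
Syy = Σy² − (Σy)²/n = 33.27 − 28.601667 = 4.668333
r = Sxy/√(Sxx·Syy) = 973.78/√(1050567.241967) = 973.78/1024.971825 = 0.950055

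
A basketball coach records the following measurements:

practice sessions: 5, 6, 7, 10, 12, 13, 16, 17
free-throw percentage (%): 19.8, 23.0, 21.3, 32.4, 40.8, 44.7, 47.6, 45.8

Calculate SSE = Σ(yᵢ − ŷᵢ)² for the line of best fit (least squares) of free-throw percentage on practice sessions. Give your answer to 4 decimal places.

64.5799

n = 8, Σx = 86, Σy = 275.4, Σxy = 3321, Σx² = 1068, Σy² = 10450.62
Sxx = Σx² − (Σx)²/n = 1068 − 924.5 = 143.5
Sxy = Σxy − (Σx)(Σy)/n = 3321 − 2960.55 = 360.45
Syy = Σy² − (Σy)²/n = 10450.62 − 9480.645 = 969.975
b = Sxy/Sxx = 360.45/143.5 = 2.511847
SSE = Syy − b·Sxy = 969.975 − 2.511847·360.45 = 64.579861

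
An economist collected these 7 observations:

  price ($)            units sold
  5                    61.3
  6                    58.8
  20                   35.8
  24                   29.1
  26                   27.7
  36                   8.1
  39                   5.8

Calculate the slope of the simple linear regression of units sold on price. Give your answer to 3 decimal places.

n = 7, Σx = 156, Σy = 226.6, Σxy = 3311.7, Σx² = 4530
Sxx = Σx² − (Σx)²/n = 4530 − 3476.571429 = 1053.428571
Sxy = Σxy − (Σx)(Σy)/n = 3311.7 − 5049.942857 = -1738.242857
b = Sxy/Sxx = -1738.242857/1053.428571 = -1.650081

-1.650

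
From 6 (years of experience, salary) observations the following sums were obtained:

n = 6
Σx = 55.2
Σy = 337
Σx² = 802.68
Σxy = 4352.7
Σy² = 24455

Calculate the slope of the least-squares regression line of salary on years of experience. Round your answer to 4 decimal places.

Sxx = Σx² − (Σx)²/n = 802.68 − 507.84 = 294.84
Sxy = Σxy − (Σx)(Σy)/n = 4352.7 − 3100.4 = 1252.3
b = Sxy/Sxx = 1252.3/294.84 = 4.247388

4.2474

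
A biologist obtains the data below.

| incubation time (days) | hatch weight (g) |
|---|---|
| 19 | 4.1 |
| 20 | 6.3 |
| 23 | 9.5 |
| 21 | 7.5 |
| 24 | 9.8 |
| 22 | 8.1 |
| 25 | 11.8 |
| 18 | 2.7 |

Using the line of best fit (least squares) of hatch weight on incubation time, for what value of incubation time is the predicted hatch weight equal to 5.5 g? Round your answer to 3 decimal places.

n = 8, Σx = 172, Σy = 59.8, Σxy = 1336.9, Σx² = 3740
Sxx = Σx² − (Σx)²/n = 3740 − 3698 = 42
Sxy = Σxy − (Σx)(Σy)/n = 1336.9 − 1285.7 = 51.2
b = Sxy/Sxx = 51.2/42 = 1.219048
a = ȳ − b·x̄ = 7.475 − 1.219048·21.5 = -18.734524
Set a + b·x = 5.5: x = (5.5 − (-18.734524)) / 1.219048 = 19.879883

19.880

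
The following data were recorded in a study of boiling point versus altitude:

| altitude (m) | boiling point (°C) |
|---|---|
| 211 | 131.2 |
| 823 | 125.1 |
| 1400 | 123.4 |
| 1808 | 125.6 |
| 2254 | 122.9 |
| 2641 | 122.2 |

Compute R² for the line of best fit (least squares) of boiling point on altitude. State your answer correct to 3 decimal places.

n = 6, Σx = 9137, Σy = 750.4, Σxy = 1130232.1, Σx² = 18006111, Σy² = 93903.62
Sxx = Σx² − (Σx)²/n = 18006111 − 13914128.166667 = 4091982.833333
Sxy = Σxy − (Σx)(Σy)/n = 1130232.1 − 1142734.133333 = -12502.033333
Syy = Σy² − (Σy)²/n = 93903.62 − 93850.026667 = 53.593333
R² = Sxy²/(Sxx·Syy) = (-12502.033333)²/(4091982.833333·53.593333) = 0.712716

0.713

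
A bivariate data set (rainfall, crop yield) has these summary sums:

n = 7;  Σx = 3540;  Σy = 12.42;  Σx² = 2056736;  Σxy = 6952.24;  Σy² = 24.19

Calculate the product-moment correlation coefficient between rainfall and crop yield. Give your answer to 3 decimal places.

0.886

Sxx = Σx² − (Σx)²/n = 2056736 − 1790228.571429 = 266507.428571
Sxy = Σxy − (Σx)(Σy)/n = 6952.24 − 6280.971429 = 671.268571
Syy = Σy² − (Σy)²/n = 24.19 − 22.036629 = 2.153371
r = Sxy/√(Sxx·Syy) = 671.268571/√(573889.482188) = 671.268571/757.554937 = 0.886099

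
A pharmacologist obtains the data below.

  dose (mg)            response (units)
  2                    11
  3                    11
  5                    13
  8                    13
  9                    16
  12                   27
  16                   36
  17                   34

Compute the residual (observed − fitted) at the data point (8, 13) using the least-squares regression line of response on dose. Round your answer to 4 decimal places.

-5.3527

n = 8, Σx = 72, Σy = 161, Σxy = 1846, Σx² = 872
Sxx = Σx² − (Σx)²/n = 872 − 648 = 224
Sxy = Σxy − (Σx)(Σy)/n = 1846 − 1449 = 397
b = Sxy/Sxx = 397/224 = 1.772321
a = ȳ − b·x̄ = 20.125 − 1.772321·9 = 4.174107
ŷ(8) = 4.174107 + 1.772321·8 = 18.352679
residual = y − ŷ = 13 − 18.352679 = -5.352679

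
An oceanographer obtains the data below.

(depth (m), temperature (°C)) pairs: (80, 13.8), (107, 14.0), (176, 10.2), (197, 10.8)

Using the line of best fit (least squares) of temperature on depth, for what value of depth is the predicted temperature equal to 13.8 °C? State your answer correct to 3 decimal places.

n = 4, Σx = 560, Σy = 48.8, Σxy = 6524.8, Σx² = 87634
Sxx = Σx² − (Σx)²/n = 87634 − 78400 = 9234
Sxy = Σxy − (Σx)(Σy)/n = 6524.8 − 6832 = -307.2
b = Sxy/Sxx = -307.2/9234 = -0.033268
a = ȳ − b·x̄ = 12.2 − (-0.033268)·140 = 16.857570
Set a + b·x = 13.8: x = (13.8 − 16.857570) / (-0.033268) = 91.90625

91.906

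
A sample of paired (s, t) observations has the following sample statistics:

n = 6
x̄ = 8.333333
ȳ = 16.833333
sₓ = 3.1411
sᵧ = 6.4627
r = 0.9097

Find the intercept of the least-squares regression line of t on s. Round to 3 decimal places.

b = r · sᵧ/sₓ = 0.9097 · 6.4627/3.1411 = 1.871675
a = ȳ − b·x̄ = 16.833333 − 1.871675·8.333333 = 1.236042

1.236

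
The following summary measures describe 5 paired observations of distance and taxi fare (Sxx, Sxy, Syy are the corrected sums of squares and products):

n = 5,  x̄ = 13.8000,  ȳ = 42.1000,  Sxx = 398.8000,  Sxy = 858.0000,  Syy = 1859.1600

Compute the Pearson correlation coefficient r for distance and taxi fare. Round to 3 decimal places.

r = Sxy/√(Sxx·Syy) = 858/√(741433.008) = 858/861.065043 = 0.996440

0.996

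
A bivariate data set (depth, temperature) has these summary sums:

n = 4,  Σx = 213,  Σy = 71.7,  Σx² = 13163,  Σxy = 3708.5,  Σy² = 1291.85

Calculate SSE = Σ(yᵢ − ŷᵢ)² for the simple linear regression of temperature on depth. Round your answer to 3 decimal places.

0.039

Sxx = Σx² − (Σx)²/n = 13163 − 11342.25 = 1820.75
Sxy = Σxy − (Σx)(Σy)/n = 3708.5 − 3818.025 = -109.525
Syy = Σy² − (Σy)²/n = 1291.85 − 1285.2225 = 6.6275
b = Sxy/Sxx = -109.525/1820.75 = -0.060154
SSE = Syy − b·Sxy = 6.6275 − (-0.060154)·(-109.525) = 0.039157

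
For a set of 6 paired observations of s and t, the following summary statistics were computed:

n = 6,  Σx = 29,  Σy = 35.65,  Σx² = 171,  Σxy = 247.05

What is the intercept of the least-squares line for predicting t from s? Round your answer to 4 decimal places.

Sxx = Σx² − (Σx)²/n = 171 − 140.166667 = 30.833333
Sxy = Σxy − (Σx)(Σy)/n = 247.05 − 172.308333 = 74.741667
b = Sxy/Sxx = 74.741667/30.833333 = 2.424054
a = ȳ − b·x̄ = 5.941667 − 2.424054·4.833333 = -5.774595

-5.7746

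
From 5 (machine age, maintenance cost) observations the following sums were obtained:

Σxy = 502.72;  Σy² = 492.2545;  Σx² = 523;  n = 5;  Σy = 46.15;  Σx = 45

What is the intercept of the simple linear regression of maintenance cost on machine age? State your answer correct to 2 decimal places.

Sxx = Σx² − (Σx)²/n = 523 − 405 = 118
Sxy = Σxy − (Σx)(Σy)/n = 502.72 − 415.35 = 87.37
b = Sxy/Sxx = 87.37/118 = 0.740424
a = ȳ − b·x̄ = 9.23 − 0.740424·9 = 2.566186

2.57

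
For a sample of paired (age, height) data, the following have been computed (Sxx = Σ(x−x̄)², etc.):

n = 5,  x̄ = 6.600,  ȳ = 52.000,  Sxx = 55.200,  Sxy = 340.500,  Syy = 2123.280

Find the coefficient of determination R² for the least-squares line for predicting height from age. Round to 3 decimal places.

R² = Sxy²/(Sxx·Syy) = (340.5)²/(55.2·2123.28) = 0.989209

0.989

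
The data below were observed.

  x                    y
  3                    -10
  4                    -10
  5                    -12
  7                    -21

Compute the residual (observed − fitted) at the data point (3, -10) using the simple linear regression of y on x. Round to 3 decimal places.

n = 4, Σx = 19, Σy = -53, Σxy = -277, Σx² = 99
Sxx = Σx² − (Σx)²/n = 99 − 90.25 = 8.75
Sxy = Σxy − (Σx)(Σy)/n = -277 − (-251.75) = -25.25
b = Sxy/Sxx = -25.25/8.75 = -2.885714
a = ȳ − b·x̄ = -13.25 − (-2.885714)·4.75 = 0.457143
ŷ(3) = 0.457143 + (-2.885714)·3 = -8.2
residual = y − ŷ = -10 − (-8.2) = -1.8

-1.800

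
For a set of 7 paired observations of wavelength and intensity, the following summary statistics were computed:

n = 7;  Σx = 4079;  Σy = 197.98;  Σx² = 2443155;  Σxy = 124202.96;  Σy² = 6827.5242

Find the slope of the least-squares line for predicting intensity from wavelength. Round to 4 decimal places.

0.1334

Sxx = Σx² − (Σx)²/n = 2443155 − 2376891.571429 = 66263.428571
Sxy = Σxy − (Σx)(Σy)/n = 124202.96 − 115365.774286 = 8837.185714
b = Sxy/Sxx = 8837.185714/66263.428571 = 0.133364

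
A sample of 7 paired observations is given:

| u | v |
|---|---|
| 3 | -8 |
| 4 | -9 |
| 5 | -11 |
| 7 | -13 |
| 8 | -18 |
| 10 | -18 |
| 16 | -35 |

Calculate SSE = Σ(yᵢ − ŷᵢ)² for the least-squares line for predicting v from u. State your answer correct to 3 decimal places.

n = 7, Σx = 53, Σy = -112, Σxy = -1090, Σx² = 519, Σy² = 2308
Sxx = Σx² − (Σx)²/n = 519 − 401.285714 = 117.714286
Sxy = Σxy − (Σx)(Σy)/n = -1090 − (-848) = -242
Syy = Σy² − (Σy)²/n = 2308 − 1792 = 516
b = Sxy/Sxx = -242/117.714286 = -2.055825
SSE = Syy − b·Sxy = 516 − (-2.055825)·(-242) = 18.490291

18.490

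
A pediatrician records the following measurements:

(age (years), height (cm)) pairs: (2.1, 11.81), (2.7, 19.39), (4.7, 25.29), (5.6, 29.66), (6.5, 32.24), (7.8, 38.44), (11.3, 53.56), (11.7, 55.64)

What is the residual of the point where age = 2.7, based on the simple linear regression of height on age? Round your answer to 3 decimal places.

n = 8, Σx = 52.4, Σy = 266.03, Σxy = 2127.721, Σx² = 432.82
Sxx = Σx² − (Σx)²/n = 432.82 − 343.22 = 89.6
Sxy = Σxy − (Σx)(Σy)/n = 2127.721 − 1742.4965 = 385.2245
b = Sxy/Sxx = 385.2245/89.6 = 4.299381
a = ȳ − b·x̄ = 33.25375 − 4.299381·6.55 = 5.092807
ŷ(2.7) = 5.092807 + 4.299381·2.7 = 16.701135
residual = y − ŷ = 19.39 − 16.701135 = 2.688865

2.689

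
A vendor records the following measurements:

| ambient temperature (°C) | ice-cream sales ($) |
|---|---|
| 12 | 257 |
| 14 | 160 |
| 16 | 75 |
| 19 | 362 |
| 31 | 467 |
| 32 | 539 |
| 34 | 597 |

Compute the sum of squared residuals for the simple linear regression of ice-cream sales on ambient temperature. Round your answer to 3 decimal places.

44098.290

n = 7, Σx = 158, Σy = 2457, Σxy = 65425, Σx² = 4098, Σy² = 1093337
Sxx = Σx² − (Σx)²/n = 4098 − 3566.285714 = 531.714286
Sxy = Σxy − (Σx)(Σy)/n = 65425 − 55458 = 9967
Syy = Σy² − (Σy)²/n = 1093337 − 862407 = 230930
b = Sxy/Sxx = 9967/531.714286 = 18.745030
SSE = Syy − b·Sxy = 230930 − 18.745030·9967 = 44098.290435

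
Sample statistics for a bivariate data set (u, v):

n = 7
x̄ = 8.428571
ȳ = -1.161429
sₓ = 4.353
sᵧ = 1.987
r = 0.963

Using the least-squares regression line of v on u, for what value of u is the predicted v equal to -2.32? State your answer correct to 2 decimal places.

b = r · sᵧ/sₓ = 0.963 · 1.987/4.353 = 0.439578
a = ȳ − b·x̄ = -1.161429 − 0.439578·8.428571 = -4.866439
Set a + b·x = -2.32: x = (-2.32 − (-4.866439)) / 0.439578 = 5.792924

5.79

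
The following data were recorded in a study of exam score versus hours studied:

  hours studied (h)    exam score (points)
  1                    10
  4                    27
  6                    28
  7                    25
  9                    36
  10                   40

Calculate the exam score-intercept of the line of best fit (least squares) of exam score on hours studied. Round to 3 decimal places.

n = 6, Σx = 37, Σy = 166, Σxy = 1185, Σx² = 283
Sxx = Σx² − (Σx)²/n = 283 − 228.166667 = 54.833333
Sxy = Σxy − (Σx)(Σy)/n = 1185 − 1023.666667 = 161.333333
b = Sxy/Sxx = 161.333333/54.833333 = 2.942249
a = ȳ − b·x̄ = 27.666667 − 2.942249·6.166667 = 9.522796

9.523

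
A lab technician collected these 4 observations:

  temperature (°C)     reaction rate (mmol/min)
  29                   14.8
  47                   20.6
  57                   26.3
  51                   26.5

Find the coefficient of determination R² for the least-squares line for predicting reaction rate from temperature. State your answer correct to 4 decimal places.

n = 4, Σx = 184, Σy = 88.2, Σxy = 4248, Σx² = 8900, Σy² = 2037.34
Sxx = Σx² − (Σx)²/n = 8900 − 8464 = 436
Sxy = Σxy − (Σx)(Σy)/n = 4248 − 4057.2 = 190.8
Syy = Σy² − (Σy)²/n = 2037.34 − 1944.81 = 92.53
R² = Sxy²/(Sxx·Syy) = (190.8)²/(436·92.53) = 0.902376

0.9024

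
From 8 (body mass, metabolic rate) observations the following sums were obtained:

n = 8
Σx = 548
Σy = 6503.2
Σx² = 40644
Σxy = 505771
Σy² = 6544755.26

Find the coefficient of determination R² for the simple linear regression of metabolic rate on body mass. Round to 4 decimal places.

Sxx = Σx² − (Σx)²/n = 40644 − 37538 = 3106
Sxy = Σxy − (Σx)(Σy)/n = 505771 − 445469.2 = 60301.8
Syy = Σy² − (Σy)²/n = 6544755.26 − 5286451.28 = 1258303.98
R² = Sxy²/(Sxx·Syy) = (60301.8)²/(3106·1258303.98) = 0.930408

0.9304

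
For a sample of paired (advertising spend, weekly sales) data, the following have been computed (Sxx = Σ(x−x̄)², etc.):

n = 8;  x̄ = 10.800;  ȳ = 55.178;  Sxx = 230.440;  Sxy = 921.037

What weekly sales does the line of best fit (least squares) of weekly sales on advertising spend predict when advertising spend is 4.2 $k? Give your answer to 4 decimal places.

28.7987

b = Sxy/Sxx = 921.037/230.44 = 3.996863
a = ȳ − b·x̄ = 55.178 − 3.996863·10.8 = 12.011885
ŷ(4.2) = a + b·4.2 = 12.011885 + 3.996863·4.2 = 28.798707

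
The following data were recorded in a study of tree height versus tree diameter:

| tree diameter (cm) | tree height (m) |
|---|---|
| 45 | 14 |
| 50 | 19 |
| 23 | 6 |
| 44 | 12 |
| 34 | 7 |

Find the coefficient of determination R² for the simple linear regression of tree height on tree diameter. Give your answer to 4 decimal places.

0.8450

n = 5, Σx = 196, Σy = 58, Σxy = 2484, Σx² = 8146, Σy² = 786
Sxx = Σx² − (Σx)²/n = 8146 − 7683.2 = 462.8
Sxy = Σxy − (Σx)(Σy)/n = 2484 − 2273.6 = 210.4
Syy = Σy² − (Σy)²/n = 786 − 672.8 = 113.2
R² = Sxy²/(Sxx·Syy) = (210.4)²/(462.8·113.2) = 0.844990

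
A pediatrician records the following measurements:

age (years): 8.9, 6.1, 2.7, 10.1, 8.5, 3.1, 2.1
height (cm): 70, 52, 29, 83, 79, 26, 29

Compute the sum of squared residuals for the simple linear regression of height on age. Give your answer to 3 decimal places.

133.702

n = 7, Σx = 41.5, Σy = 368, Σxy = 2669.8, Σx² = 311.99, Σy² = 23092
Sxx = Σx² − (Σx)²/n = 311.99 − 246.035714 = 65.954286
Sxy = Σxy − (Σx)(Σy)/n = 2669.8 − 2181.714286 = 488.085714
Syy = Σy² − (Σy)²/n = 23092 − 19346.285714 = 3745.714286
b = Sxy/Sxx = 488.085714/65.954286 = 7.400364
SSE = Syy − b·Sxy = 3745.714286 − 7.400364·488.085714 = 133.702391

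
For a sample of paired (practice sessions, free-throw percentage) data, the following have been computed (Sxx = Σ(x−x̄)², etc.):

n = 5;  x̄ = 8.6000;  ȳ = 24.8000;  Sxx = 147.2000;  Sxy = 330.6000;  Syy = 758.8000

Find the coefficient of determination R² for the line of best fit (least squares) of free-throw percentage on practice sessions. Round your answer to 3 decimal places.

R² = Sxy²/(Sxx·Syy) = (330.6)²/(147.2·758.8) = 0.978522

0.979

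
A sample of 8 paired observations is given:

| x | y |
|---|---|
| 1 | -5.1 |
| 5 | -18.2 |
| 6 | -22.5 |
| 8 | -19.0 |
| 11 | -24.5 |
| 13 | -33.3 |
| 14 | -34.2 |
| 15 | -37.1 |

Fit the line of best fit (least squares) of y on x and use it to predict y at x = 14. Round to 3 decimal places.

n = 8, Σx = 73, Σy = -193.9, Σxy = -2120.8, Σx² = 837
Sxx = Σx² − (Σx)²/n = 837 − 666.125 = 170.875
Sxy = Σxy − (Σx)(Σy)/n = -2120.8 − (-1769.3375) = -351.4625
b = Sxy/Sxx = -351.4625/170.875 = -2.056840
a = ȳ − b·x̄ = -24.2375 − (-2.056840)·9.125 = -5.468837
ŷ(14) = a + b·14 = -5.468837 + (-2.056840)·14 = -34.264594

-34.265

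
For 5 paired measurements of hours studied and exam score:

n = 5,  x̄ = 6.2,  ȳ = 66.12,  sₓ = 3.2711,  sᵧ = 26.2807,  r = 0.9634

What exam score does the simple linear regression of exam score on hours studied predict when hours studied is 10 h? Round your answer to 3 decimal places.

95.533

b = r · sᵧ/sₓ = 0.9634 · 26.2807/3.2711 = 7.740157
a = ȳ − b·x̄ = 66.12 − 7.740157·6.2 = 18.131029
ŷ(10) = a + b·10 = 18.131029 + 7.740157·10 = 95.532595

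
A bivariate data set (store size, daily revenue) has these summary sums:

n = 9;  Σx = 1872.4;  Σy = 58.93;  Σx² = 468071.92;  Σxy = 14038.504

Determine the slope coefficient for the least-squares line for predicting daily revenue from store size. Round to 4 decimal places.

0.0226

Sxx = Σx² − (Σx)²/n = 468071.92 − 389542.417778 = 78529.502222
Sxy = Σxy − (Σx)(Σy)/n = 14038.504 − 12260.059111 = 1778.444889
b = Sxy/Sxx = 1778.444889/78529.502222 = 0.022647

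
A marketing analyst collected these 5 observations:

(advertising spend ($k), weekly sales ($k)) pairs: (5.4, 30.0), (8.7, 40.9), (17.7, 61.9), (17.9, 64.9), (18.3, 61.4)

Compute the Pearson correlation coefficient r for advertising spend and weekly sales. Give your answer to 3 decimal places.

n = 5, Σx = 68, Σy = 259.1, Σxy = 3898.79, Σx² = 1073.44, Σy² = 14386.39
Sxx = Σx² − (Σx)²/n = 1073.44 − 924.8 = 148.64
Sxy = Σxy − (Σx)(Σy)/n = 3898.79 − 3523.76 = 375.03
Syy = Σy² − (Σy)²/n = 14386.39 − 13426.562 = 959.828
r = Sxy/√(Sxx·Syy) = 375.03/√(142668.83392) = 375.03/377.715282 = 0.992891

0.993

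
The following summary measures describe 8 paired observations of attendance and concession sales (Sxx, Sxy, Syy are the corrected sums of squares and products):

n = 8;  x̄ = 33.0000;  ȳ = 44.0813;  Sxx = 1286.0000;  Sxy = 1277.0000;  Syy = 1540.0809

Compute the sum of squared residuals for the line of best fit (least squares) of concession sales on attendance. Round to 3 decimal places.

272.018

b = Sxy/Sxx = 1277/1286 = 0.993002
SSE = Syy − b·Sxy = 1540.0809 − 0.993002·1277 = 272.017914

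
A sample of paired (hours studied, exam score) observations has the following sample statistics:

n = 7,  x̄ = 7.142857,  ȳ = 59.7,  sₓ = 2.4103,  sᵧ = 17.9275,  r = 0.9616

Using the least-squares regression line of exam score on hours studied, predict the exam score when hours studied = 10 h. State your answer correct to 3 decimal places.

80.135

b = r · sᵧ/sₓ = 0.9616 · 17.9275/2.4103 = 7.152257
a = ȳ − b·x̄ = 59.7 − 7.152257·7.142857 = 8.612454
ŷ(10) = a + b·10 = 8.612454 + 7.152257·10 = 80.135020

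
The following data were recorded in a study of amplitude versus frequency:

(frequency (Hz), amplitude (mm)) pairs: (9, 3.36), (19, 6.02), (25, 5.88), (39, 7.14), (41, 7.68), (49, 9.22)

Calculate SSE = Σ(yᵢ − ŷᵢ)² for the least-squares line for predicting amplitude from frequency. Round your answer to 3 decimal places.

1.457

n = 6, Σx = 182, Σy = 39.3, Σxy = 1336.74, Σx² = 6670, Σy² = 277.0748
Sxx = Σx² − (Σx)²/n = 6670 − 5520.666667 = 1149.333333
Sxy = Σxy − (Σx)(Σy)/n = 1336.74 − 1192.1 = 144.64
Syy = Σy² − (Σy)²/n = 277.0748 − 257.415 = 19.6598
b = Sxy/Sxx = 144.64/1149.333333 = 0.125847
SSE = Syy − b·Sxy = 19.6598 − 0.125847·144.64 = 1.457309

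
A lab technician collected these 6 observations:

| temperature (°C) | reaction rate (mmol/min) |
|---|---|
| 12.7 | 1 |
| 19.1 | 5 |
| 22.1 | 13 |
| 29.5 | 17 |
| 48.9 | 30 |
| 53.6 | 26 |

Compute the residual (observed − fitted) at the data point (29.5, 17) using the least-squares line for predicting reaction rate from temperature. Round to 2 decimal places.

2.64

n = 6, Σx = 185.9, Σy = 92, Σxy = 3757.6, Σx² = 7148.93
Sxx = Σx² − (Σx)²/n = 7148.93 − 5759.801667 = 1389.128333
Sxy = Σxy − (Σx)(Σy)/n = 3757.6 − 2850.466667 = 907.133333
b = Sxy/Sxx = 907.133333/1389.128333 = 0.653023
a = ȳ − b·x̄ = 15.333333 − 0.653023·30.983333 = -4.899509
ŷ(29.5) = -4.899509 + 0.653023·29.5 = 14.364682
residual = y − ŷ = 17 − 14.364682 = 2.635318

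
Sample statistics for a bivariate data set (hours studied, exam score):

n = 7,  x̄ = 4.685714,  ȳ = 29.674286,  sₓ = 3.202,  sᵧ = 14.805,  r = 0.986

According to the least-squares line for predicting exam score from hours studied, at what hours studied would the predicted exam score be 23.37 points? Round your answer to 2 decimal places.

b = r · sᵧ/sₓ = 0.986 · 14.805/3.202 = 4.558941
a = ȳ − b·x̄ = 29.674286 − 4.558941·4.685714 = 8.312391
Set a + b·x = 23.37: x = (23.37 − 8.312391) / 4.558941 = 3.302874

3.30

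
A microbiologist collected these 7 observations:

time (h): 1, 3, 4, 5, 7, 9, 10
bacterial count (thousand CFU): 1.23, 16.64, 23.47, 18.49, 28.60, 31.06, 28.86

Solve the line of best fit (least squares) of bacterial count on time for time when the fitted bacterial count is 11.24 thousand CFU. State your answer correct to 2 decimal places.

2.03

n = 7, Σx = 39, Σy = 148.35, Σxy = 1005.82, Σx² = 281
Sxx = Σx² − (Σx)²/n = 281 − 217.285714 = 63.714286
Sxy = Σxy − (Σx)(Σy)/n = 1005.82 − 826.521429 = 179.298571
b = Sxy/Sxx = 179.298571/63.714286 = 2.814103
a = ȳ − b·x̄ = 21.192857 − 2.814103·5.571429 = 5.514283
Set a + b·x = 11.24: x = (11.24 − 5.514283) / 2.814103 = 2.034651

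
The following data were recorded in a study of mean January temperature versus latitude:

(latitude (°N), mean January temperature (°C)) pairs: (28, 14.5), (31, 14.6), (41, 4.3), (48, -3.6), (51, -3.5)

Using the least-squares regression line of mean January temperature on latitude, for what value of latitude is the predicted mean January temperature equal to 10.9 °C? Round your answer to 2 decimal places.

n = 5, Σx = 199, Σy = 26.3, Σxy = 683.6, Σx² = 8331
Sxx = Σx² − (Σx)²/n = 8331 − 7920.2 = 410.8
Sxy = Σxy − (Σx)(Σy)/n = 683.6 − 1046.74 = -363.14
b = Sxy/Sxx = -363.14/410.8 = -0.883982
a = ȳ − b·x̄ = 5.26 − (-0.883982)·39.8 = 40.442502
Set a + b·x = 10.9: x = (10.9 − 40.442502) / (-0.883982) = 33.419783

33.42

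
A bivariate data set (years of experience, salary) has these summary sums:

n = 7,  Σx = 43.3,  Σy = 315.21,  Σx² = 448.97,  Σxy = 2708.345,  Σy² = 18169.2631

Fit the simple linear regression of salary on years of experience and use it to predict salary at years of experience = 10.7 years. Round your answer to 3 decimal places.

63.935

Sxx = Σx² − (Σx)²/n = 448.97 − 267.841429 = 181.128571
Sxy = Σxy − (Σx)(Σy)/n = 2708.345 − 1949.799 = 758.546
b = Sxy/Sxx = 758.546/181.128571 = 4.187887
a = ȳ − b·x̄ = 45.03 − 4.187887·6.185714 = 19.124927
ŷ(10.7) = a + b·10.7 = 19.124927 + 4.187887·10.7 = 63.935319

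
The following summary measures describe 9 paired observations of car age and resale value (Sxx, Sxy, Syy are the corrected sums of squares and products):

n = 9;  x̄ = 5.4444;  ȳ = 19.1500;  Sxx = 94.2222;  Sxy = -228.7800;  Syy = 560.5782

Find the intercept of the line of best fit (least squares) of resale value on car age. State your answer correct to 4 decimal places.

32.3695

b = Sxy/Sxx = -228.78/94.2222 = -2.428090
a = ȳ − b·x̄ = 19.15 − (-2.428090)·5.4444 = 32.369494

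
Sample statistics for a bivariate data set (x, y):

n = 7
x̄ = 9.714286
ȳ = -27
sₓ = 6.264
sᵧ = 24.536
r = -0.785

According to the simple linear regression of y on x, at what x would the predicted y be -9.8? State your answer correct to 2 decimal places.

4.12

b = r · sᵧ/sₓ = -0.785 · 24.536/6.264 = -3.074834
a = ȳ − b·x̄ = -27 − (-3.074834)·9.714286 = 2.869817
Set a + b·x = -9.8: x = (-9.8 − 2.869817) / (-3.074834) = 4.120488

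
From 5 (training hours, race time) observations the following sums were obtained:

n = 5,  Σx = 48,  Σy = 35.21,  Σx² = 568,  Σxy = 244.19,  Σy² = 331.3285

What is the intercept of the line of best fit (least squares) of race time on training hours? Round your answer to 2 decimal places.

15.44

Sxx = Σx² − (Σx)²/n = 568 − 460.8 = 107.2
Sxy = Σxy − (Σx)(Σy)/n = 244.19 − 338.016 = -93.826
b = Sxy/Sxx = -93.826/107.2 = -0.875243
a = ȳ − b·x̄ = 7.042 − (-0.875243)·9.6 = 15.444328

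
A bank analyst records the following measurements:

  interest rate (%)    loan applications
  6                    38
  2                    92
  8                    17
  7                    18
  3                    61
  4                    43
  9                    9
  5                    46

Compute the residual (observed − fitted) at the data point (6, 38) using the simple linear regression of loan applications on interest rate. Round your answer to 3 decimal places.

n = 8, Σx = 44, Σy = 324, Σxy = 1340, Σx² = 284
Sxx = Σx² − (Σx)²/n = 284 − 242 = 42
Sxy = Σxy − (Σx)(Σy)/n = 1340 − 1782 = -442
b = Sxy/Sxx = -442/42 = -10.523810
a = ȳ − b·x̄ = 40.5 − (-10.523810)·5.5 = 98.380952
ŷ(6) = 98.380952 + (-10.523810)·6 = 35.238095
residual = y − ŷ = 38 − 35.238095 = 2.761905

2.762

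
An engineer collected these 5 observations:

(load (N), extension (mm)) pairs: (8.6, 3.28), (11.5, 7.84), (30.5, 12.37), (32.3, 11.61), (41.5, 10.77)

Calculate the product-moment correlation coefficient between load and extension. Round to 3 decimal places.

0.836

n = 5, Σx = 124.4, Σy = 45.87, Σxy = 1317.611, Σx² = 3902, Σy² = 476.0259
Sxx = Σx² − (Σx)²/n = 3902 − 3095.072 = 806.928
Sxy = Σxy − (Σx)(Σy)/n = 1317.611 − 1141.2456 = 176.3654
Syy = Σy² − (Σy)²/n = 476.0259 − 420.81138 = 55.21452
r = Sxy/√(Sxx·Syy) = 176.3654/√(44554.142195) = 176.3654/211.078521 = 0.835544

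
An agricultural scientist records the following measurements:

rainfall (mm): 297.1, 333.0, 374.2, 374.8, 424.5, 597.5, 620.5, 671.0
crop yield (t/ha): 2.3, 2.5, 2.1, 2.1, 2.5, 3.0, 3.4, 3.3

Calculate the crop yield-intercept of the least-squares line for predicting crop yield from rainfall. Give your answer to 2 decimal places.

1.15

n = 8, Σx = 3692.6, Σy = 21.2, Σxy = 10266.48, Σx² = 1852125.84
Sxx = Σx² − (Σx)²/n = 1852125.84 − 1704411.845 = 147713.995
Sxy = Σxy − (Σx)(Σy)/n = 10266.48 − 9785.39 = 481.09
b = Sxy/Sxx = 481.09/147713.995 = 0.003257
a = ȳ − b·x̄ = 2.65 − 0.003257·461.575 = 1.146695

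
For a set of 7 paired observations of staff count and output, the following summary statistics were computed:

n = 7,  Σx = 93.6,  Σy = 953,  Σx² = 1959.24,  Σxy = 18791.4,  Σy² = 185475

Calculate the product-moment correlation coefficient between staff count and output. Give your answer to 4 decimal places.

0.9631

Sxx = Σx² − (Σx)²/n = 1959.24 − 1251.565714 = 707.674286
Sxy = Σxy − (Σx)(Σy)/n = 18791.4 − 12742.971429 = 6048.428571
Syy = Σy² − (Σy)²/n = 185475 − 129744.142857 = 55730.857143
r = Sxy/√(Sxx·Syy) = 6048.428571/√(39439294.520816) = 6048.428571/6280.071219 = 0.963115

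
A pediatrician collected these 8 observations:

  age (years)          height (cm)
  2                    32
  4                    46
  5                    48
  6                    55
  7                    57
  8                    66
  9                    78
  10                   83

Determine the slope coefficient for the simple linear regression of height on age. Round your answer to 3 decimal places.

6.268

n = 8, Σx = 51, Σy = 465, Σxy = 3277, Σx² = 375
Sxx = Σx² − (Σx)²/n = 375 − 325.125 = 49.875
Sxy = Σxy − (Σx)(Σy)/n = 3277 − 2964.375 = 312.625
b = Sxy/Sxx = 312.625/49.875 = 6.268170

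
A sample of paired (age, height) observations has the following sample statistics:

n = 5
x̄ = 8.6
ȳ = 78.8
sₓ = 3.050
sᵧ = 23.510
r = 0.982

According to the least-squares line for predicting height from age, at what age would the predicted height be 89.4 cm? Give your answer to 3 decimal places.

10.000

b = r · sᵧ/sₓ = 0.982 · 23.51/3.05 = 7.569449
a = ȳ − b·x̄ = 78.8 − 7.569449·8.6 = 13.702737
Set a + b·x = 89.4: x = (89.4 − 13.702737) / 7.569449 = 10.000366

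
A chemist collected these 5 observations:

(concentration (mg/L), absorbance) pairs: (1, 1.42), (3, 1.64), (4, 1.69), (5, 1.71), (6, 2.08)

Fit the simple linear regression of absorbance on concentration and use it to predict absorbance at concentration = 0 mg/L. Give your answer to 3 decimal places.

n = 5, Σx = 19, Σy = 8.54, Σxy = 34.13, Σx² = 87
Sxx = Σx² − (Σx)²/n = 87 − 72.2 = 14.8
Sxy = Σxy − (Σx)(Σy)/n = 34.13 − 32.452 = 1.678
b = Sxy/Sxx = 1.678/14.8 = 0.113378
a = ȳ − b·x̄ = 1.708 − 0.113378·3.8 = 1.277162
ŷ(0) = a + b·0 = 1.277162 + 0.113378·0 = 1.277162

1.277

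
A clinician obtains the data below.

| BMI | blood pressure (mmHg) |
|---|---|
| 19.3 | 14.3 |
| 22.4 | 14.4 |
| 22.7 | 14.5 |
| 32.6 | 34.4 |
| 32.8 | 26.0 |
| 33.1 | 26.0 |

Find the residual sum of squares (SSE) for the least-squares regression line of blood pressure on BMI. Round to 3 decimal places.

n = 6, Σx = 162.9, Σy = 129.6, Σxy = 3762.54, Σx² = 4623.75, Σy² = 3157.46
Sxx = Σx² − (Σx)²/n = 4623.75 − 4422.735 = 201.015
Sxy = Σxy − (Σx)(Σy)/n = 3762.54 − 3518.64 = 243.9
Syy = Σy² − (Σy)²/n = 3157.46 − 2799.36 = 358.1
b = Sxy/Sxx = 243.9/201.015 = 1.213342
SSE = Syy − b·Sxy = 358.1 − 1.213342·243.9 = 62.165816

62.166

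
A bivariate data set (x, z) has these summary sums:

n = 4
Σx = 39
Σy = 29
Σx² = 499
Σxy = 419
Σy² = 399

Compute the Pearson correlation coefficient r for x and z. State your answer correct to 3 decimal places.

Sxx = Σx² − (Σx)²/n = 499 − 380.25 = 118.75
Sxy = Σxy − (Σx)(Σy)/n = 419 − 282.75 = 136.25
Syy = Σy² − (Σy)²/n = 399 − 210.25 = 188.75
r = Sxy/√(Sxx·Syy) = 136.25/√(22414.0625) = 136.25/149.713268 = 0.910073

0.910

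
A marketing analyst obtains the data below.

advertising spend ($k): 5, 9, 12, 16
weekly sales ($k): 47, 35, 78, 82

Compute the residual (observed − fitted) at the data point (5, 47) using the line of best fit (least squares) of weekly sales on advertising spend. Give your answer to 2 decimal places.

8.25

n = 4, Σx = 42, Σy = 242, Σxy = 2798, Σx² = 506
Sxx = Σx² − (Σx)²/n = 506 − 441 = 65
Sxy = Σxy − (Σx)(Σy)/n = 2798 − 2541 = 257
b = Sxy/Sxx = 257/65 = 3.953846
a = ȳ − b·x̄ = 60.5 − 3.953846·10.5 = 18.984615
ŷ(5) = 18.984615 + 3.953846·5 = 38.753846
residual = y − ŷ = 47 − 38.753846 = 8.246154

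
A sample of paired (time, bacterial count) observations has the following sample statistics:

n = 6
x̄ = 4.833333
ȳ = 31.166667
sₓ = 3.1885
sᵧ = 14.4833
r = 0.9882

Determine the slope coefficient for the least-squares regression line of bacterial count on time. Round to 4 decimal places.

4.4888

b = r · sᵧ/sₓ = 0.9882 · 14.4833/3.1885 = 4.488756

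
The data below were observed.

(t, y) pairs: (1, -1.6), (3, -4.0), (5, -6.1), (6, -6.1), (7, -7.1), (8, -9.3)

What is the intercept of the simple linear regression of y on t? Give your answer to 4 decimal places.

-0.7294

n = 6, Σx = 30, Σy = -34.2, Σxy = -204.8, Σx² = 184
Sxx = Σx² − (Σx)²/n = 184 − 150 = 34
Sxy = Σxy − (Σx)(Σy)/n = -204.8 − (-171) = -33.8
b = Sxy/Sxx = -33.8/34 = -0.994118
a = ȳ − b·x̄ = -5.7 − (-0.994118)·5 = -0.729412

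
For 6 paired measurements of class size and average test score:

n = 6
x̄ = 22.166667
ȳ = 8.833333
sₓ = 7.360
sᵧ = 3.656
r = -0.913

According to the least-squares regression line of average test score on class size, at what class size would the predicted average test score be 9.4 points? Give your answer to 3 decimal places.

20.917

b = r · sᵧ/sₓ = -0.913 · 3.656/7.36 = -0.453523
a = ȳ − b·x̄ = 8.833333 − (-0.453523)·22.166667 = 18.886422
Set a + b·x = 9.4: x = (9.4 − 18.886422) / (-0.453523) = 20.917189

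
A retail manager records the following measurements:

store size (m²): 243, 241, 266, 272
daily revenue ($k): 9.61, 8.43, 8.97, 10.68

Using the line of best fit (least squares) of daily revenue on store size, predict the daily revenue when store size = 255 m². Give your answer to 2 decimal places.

n = 4, Σx = 1022, Σy = 37.69, Σxy = 9657.84, Σx² = 261870
Sxx = Σx² − (Σx)²/n = 261870 − 261121 = 749
Sxy = Σxy − (Σx)(Σy)/n = 9657.84 − 9629.795 = 28.045
b = Sxy/Sxx = 28.045/749 = 0.037443
a = ȳ − b·x̄ = 9.4225 − 0.037443·255.5 = -0.144252
ŷ(255) = a + b·255 = -0.144252 + 0.037443·255 = 9.403778

9.40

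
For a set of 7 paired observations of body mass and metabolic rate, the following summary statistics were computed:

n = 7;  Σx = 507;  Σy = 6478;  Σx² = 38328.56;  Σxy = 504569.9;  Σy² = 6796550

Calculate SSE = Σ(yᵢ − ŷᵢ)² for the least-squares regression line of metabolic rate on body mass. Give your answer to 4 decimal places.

Sxx = Σx² − (Σx)²/n = 38328.56 − 36721.285714 = 1607.274286
Sxy = Σxy − (Σx)(Σy)/n = 504569.9 − 469192.285714 = 35377.614286
Syy = Σy² − (Σy)²/n = 6796550 − 5994926.285714 = 801623.714286
b = Sxy/Sxx = 35377.614286/1607.274286 = 22.010938
SSE = Syy − b·Sxy = 801623.714286 − 22.010938·35377.614286 = 22929.247714

22929.2477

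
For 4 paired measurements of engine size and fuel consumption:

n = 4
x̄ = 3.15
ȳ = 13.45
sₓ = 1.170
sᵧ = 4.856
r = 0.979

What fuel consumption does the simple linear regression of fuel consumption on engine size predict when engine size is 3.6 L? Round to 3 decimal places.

15.278

b = r · sᵧ/sₓ = 0.979 · 4.856/1.17 = 4.063268
a = ȳ − b·x̄ = 13.45 − 4.063268·3.15 = 0.650705
ŷ(3.6) = a + b·3.6 = 0.650705 + 4.063268·3.6 = 15.278471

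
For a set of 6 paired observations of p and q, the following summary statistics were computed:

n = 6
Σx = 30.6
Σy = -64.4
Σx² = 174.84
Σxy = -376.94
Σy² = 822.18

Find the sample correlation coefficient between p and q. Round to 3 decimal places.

Sxx = Σx² − (Σx)²/n = 174.84 − 156.06 = 18.78
Sxy = Σxy − (Σx)(Σy)/n = -376.94 − (-328.44) = -48.5
Syy = Σy² − (Σy)²/n = 822.18 − 691.226667 = 130.953333
r = Sxy/√(Sxx·Syy) = -48.5/√(2459.3036) = -48.5/49.591366 = -0.977993

-0.978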